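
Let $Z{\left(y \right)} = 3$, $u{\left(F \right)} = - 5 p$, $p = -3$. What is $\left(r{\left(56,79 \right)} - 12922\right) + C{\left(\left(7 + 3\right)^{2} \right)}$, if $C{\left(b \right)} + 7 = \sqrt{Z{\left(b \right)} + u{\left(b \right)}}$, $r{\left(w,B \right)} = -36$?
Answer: $-12965 + 3 \sqrt{2} \approx -12961.0$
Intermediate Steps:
$u{\left(F \right)} = 15$ ($u{\left(F \right)} = \left(-5\right) \left(-3\right) = 15$)
$C{\left(b \right)} = -7 + 3 \sqrt{2}$ ($C{\left(b \right)} = -7 + \sqrt{3 + 15} = -7 + \sqrt{18} = -7 + 3 \sqrt{2}$)
$\left(r{\left(56,79 \right)} - 12922\right) + C{\left(\left(7 + 3\right)^{2} \right)} = \left(-36 - 12922\right) - \left(7 - 3 \sqrt{2}\right) = -12958 - \left(7 - 3 \sqrt{2}\right) = -12965 + 3 \sqrt{2}$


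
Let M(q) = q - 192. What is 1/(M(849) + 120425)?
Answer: 1/121082 ≈ 8.2589e-6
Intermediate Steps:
M(q) = -192 + q
1/(M(849) + 120425) = 1/((-192 + 849) + 120425) = 1/(657 + 120425) = 1/121082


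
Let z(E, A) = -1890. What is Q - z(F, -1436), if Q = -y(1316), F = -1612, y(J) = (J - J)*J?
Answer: 1890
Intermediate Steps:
y(J) = 0 (y(J) = 0*J = 0)
Q = 0 (Q = -1*0 = 0)
Q - z(F, -1436) = 0 - 1*(-1890) = 0 + 1890 = 1890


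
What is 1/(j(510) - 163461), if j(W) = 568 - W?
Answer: -1/163403 ≈ -6.1198e-6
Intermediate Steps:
1/(j(510) - 163461) = 1/((568 - 1*510) - 163461) = 1/((568 - 510) - 163461) = 1/(58 - 163461) = 1/(-163403) = -1/163403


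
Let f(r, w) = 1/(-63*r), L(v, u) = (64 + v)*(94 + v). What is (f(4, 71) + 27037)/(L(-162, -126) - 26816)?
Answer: -619393/461664 ≈ -1.3417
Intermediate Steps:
f(r, w) = -1/(63*r)
(f(4, 71) + 27037)/(L(-162, -126) - 26816) = (-1/63/4 + 27037)/((6016 + (-162)² + 158*(-162)) - 26816) = (-1/63*¼ + 27037)/((6016 + 26244 - 25596) - 26816) = (-1/252 + 27037)/(6664 - 26816) = (6813323/252)/(-20152) = (6813323/252)*(-1/20152) = -619393/461664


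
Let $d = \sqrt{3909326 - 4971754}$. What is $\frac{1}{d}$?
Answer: $- \frac{i \sqrt{265607}}{531214} \approx - 0.00097018 i$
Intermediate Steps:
$d = 2 i \sqrt{265607}$ ($d = \sqrt{-1062428} = 2 i \sqrt{265607} \approx 1030.7 i$)
$\frac{1}{d} = \frac{1}{2 i \sqrt{265607}} = - \frac{i \sqrt{265607}}{531214}$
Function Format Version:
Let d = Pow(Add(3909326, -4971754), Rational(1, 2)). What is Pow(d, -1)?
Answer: Mul(Rational(-1, 531214), I, Pow(265607, Rational(1, 2))) ≈ Mul(-0.00097018, I)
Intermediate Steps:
d = Mul(2, I, Pow(265607, Rational(1, 2))) (d = Pow(-1062428, Rational(1, 2)) = Mul(2, I, Pow(265607, Rational(1, 2))) ≈ Mul(1030.7, I))
Pow(d, -1) = Pow(Mul(2, I, Pow(265607, Rational(1, 2))), -1) = Mul(Rational(-1, 531214), I, Pow(265607, Rational(1, 2)))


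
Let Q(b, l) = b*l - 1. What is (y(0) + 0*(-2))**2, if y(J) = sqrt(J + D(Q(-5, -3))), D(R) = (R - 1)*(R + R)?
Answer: 364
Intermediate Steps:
Q(b, l) = -1 + b*l
D(R) = 2*R*(-1 + R) (D(R) = (-1 + R)*(2*R) = 2*R*(-1 + R))
y(J) = sqrt(364 + J) (y(J) = sqrt(J + 2*(-1 - 5*(-3))*(-1 + (-1 - 5*(-3)))) = sqrt(J + 2*(-1 + 15)*(-1 + (-1 + 15))) = sqrt(J + 2*14*(-1 + 14)) = sqrt(J + 2*14*13) = sqrt(J + 364) = sqrt(364 + J))
(y(0) + 0*(-2))**2 = (sqrt(364 + 0) + 0*(-2))**2 = (sqrt(364) + 0)**2 = (2*sqrt(91) + 0)**2 = (2*sqrt(91))**2 = 364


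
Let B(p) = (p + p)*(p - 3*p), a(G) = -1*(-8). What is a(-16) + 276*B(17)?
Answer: -319048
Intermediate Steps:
a(G) = 8
B(p) = -4*p**2 (B(p) = (2*p)*(-2*p) = -4*p**2)
a(-16) + 276*B(17) = 8 + 276*(-4*17**2) = 8 + 276*(-4*289) = 8 + 276*(-1156) = 8 - 319056 = -319048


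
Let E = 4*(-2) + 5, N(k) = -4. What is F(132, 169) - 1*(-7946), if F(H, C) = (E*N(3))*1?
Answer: 7958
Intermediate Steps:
E = -3 (E = -8 + 5 = -3)
F(H, C) = 12 (F(H, C) = -3*(-4)*1 = 12*1 = 12)
F(132, 169) - 1*(-7946) = 12 - 1*(-7946) = 12 + 7946 = 7958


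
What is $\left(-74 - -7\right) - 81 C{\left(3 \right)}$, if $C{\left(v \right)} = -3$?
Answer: $176$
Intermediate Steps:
$\left(-74 - -7\right) - 81 C{\left(3 \right)} = \left(-74 - -7\right) - -243 = \left(-74 + 7\right) + 243 = -67 + 243 = 176$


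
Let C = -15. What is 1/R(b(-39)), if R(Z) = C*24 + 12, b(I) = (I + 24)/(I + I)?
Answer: -1/348 ≈ -0.0028736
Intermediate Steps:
b(I) = (24 + I)/(2*I) (b(I) = (24 + I)/((2*I)) = (24 + I)*(1/(2*I)) = (24 + I)/(2*I))
R(Z) = -348 (R(Z) = -15*24 + 12 = -360 + 12 = -348)
1/R(b(-39)) = 1/(-348) = -1/348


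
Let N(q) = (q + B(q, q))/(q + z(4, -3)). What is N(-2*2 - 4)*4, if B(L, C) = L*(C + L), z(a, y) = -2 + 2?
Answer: -60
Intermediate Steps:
z(a, y) = 0
N(q) = (q + 2*q**2)/q (N(q) = (q + q*(q + q))/(q + 0) = (q + q*(2*q))/q = (q + 2*q**2)/q)
N(-2*2 - 4)*4 = (1 + 2*(-2*2 - 4))*4 = (1 + 2*(-4 - 4))*4 = (1 + 2*(-8))*4 = (1 - 16)*4 = -15*4 = -60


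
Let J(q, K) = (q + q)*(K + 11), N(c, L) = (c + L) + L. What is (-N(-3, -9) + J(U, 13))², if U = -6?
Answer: 71289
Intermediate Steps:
N(c, L) = c + 2*L (N(c, L) = (L + c) + L = c + 2*L)
J(q, K) = 2*q*(11 + K) (J(q, K) = (2*q)*(11 + K) = 2*q*(11 + K))
(-N(-3, -9) + J(U, 13))² = (-(-3 + 2*(-9)) + 2*(-6)*(11 + 13))² = (-(-3 - 18) + 2*(-6)*24)² = (-1*(-21) - 288)² = (21 - 288)² = (-267)² = 71289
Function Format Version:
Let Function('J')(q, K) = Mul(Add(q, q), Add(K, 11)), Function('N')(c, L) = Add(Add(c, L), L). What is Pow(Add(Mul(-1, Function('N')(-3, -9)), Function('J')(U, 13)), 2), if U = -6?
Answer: 71289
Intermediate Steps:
Function('N')(c, L) = Add(c, Mul(2, L)) (Function('N')(c, L) = Add(Add(L, c), L) = Add(c, Mul(2, L)))
Function('J')(q, K) = Mul(2, q, Add(11, K)) (Function('J')(q, K) = Mul(Mul(2, q), Add(11, K)) = Mul(2, q, Add(11, K)))
Pow(Add(Mul(-1, Function('N')(-3, -9)), Function('J')(U, 13)), 2) = Pow(Add(Mul(-1, Add(-3, Mul(2, -9))), Mul(2, -6, Add(11, 13))), 2) = Pow(Add(Mul(-1, Add(-3, -18)), Mul(2, -6, 24)), 2) = Pow(Add(Mul(-1, -21), -288), 2) = Pow(Add(21, -288), 2) = Pow(-267, 2) = 71289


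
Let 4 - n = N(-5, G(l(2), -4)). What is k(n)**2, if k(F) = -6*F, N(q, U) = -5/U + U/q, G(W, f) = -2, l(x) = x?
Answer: 1089/25 ≈ 43.560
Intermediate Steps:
n = 11/10 (n = 4 - (-5/(-2) - 2/(-5)) = 4 - (-5*(-1/2) - 2*(-1/5)) = 4 - (5/2 + 2/5) = 4 - 1*29/10 = 4 - 29/10 = 11/10 ≈ 1.1000)
k(n)**2 = (-6*11/10)**2 = (-33/5)**2 = 1089/25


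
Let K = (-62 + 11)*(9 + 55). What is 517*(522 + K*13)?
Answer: -21667470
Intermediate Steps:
K = -3264 (K = -51*64 = -3264)
517*(522 + K*13) = 517*(522 - 3264*13) = 517*(522 - 42432) = 517*(-41910) = -21667470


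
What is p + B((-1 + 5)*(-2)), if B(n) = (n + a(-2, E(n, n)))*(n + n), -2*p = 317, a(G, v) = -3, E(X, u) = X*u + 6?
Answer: 35/2 ≈ 17.500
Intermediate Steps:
E(X, u) = 6 + X*u
p = -317/2 (p = -½*317 = -317/2 ≈ -158.50)
B(n) = 2*n*(-3 + n) (B(n) = (n - 3)*(n + n) = (-3 + n)*(2*n) = 2*n*(-3 + n))
p + B((-1 + 5)*(-2)) = -317/2 + 2*((-1 + 5)*(-2))*(-3 + (-1 + 5)*(-2)) = -317/2 + 2*(4*(-2))*(-3 + 4*(-2)) = -317/2 + 2*(-8)*(-3 - 8) = -317/2 + 2*(-8)*(-11) = -317/2 + 176 = 35/2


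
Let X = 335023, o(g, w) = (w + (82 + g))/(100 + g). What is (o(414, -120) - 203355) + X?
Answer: 33838864/257 ≈ 1.3167e+5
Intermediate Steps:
o(g, w) = (82 + g + w)/(100 + g)
(o(414, -120) - 203355) + X = ((82 + 414 - 120)/(100 + 414) - 203355) + 335023 = (376/514 - 203355) + 335023 = ((1/514)*376 - 203355) + 335023 = (188/257 - 203355) + 335023 = -52262047/257 + 335023 = 33838864/257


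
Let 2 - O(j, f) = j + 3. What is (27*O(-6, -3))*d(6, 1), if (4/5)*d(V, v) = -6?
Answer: -2025/2 ≈ -1012.5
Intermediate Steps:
d(V, v) = -15/2 (d(V, v) = (5/4)*(-6) = -15/2)
O(j, f) = -1 - j (O(j, f) = 2 - (j + 3) = 2 - (3 + j) = 2 + (-3 - j) = -1 - j)
(27*O(-6, -3))*d(6, 1) = (27*(-1 - 1*(-6)))*(-15/2) = (27*(-1 + 6))*(-15/2) = (27*5)*(-15/2) = 135*(-15/2) = -2025/2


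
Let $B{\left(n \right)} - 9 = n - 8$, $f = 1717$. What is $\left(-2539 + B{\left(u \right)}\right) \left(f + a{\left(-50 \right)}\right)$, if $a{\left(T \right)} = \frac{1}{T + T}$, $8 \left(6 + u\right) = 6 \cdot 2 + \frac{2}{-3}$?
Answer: $- \frac{1746236063}{400} \approx -4.3656 \cdot 10^{6}$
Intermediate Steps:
$u = - \frac{55}{12}$ ($u = -6 + \frac{6 \cdot 2 + \frac{2}{-3}}{8} = -6 + \frac{12 + 2 \left(- \frac{1}{3}\right)}{8} = -6 + \frac{12 - \frac{2}{3}}{8} = -6 + \frac{1}{8} \cdot \frac{34}{3} = -6 + \frac{17}{12} = - \frac{55}{12} \approx -4.5833$)
$a{\left(T \right)} = \frac{1}{2 T}$
$B{\left(n \right)} = 1 + n$ ($B{\left(n \right)} = 9 + \left(n - 8\right) = 9 + \left(-8 + n\right) = 1 + n$)
$\left(-2539 + B{\left(u \right)}\right) \left(f + a{\left(-50 \right)}\right) = \left(-2539 + \left(1 - \frac{55}{12}\right)\right) \left(1717 + \frac{1}{2 \left(-50\right)}\right) = \left(-2539 - \frac{43}{12}\right) \left(1717 + \frac{1}{2} \left(- \frac{1}{50}\right)\right) = - \frac{30511 \left(1717 - \frac{1}{100}\right)}{12} = \left(- \frac{30511}{12}\right) \frac{171699}{100} = - \frac{1746236063}{400}$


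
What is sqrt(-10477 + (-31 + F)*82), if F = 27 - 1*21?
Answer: I*sqrt(12527) ≈ 111.92*I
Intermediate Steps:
F = 6 (F = 27 - 21 = 6)
sqrt(-10477 + (-31 + F)*82) = sqrt(-10477 + (-31 + 6)*82) = sqrt(-10477 - 25*82) = sqrt(-10477 - 2050) = sqrt(-12527) = I*sqrt(12527)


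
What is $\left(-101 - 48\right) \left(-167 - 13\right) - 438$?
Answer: $26382$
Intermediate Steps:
$\left(-101 - 48\right) \left(-167 - 13\right) - 438 = \left(-149\right) \left(-180\right) - 438 = 26820 - 438 = 26382$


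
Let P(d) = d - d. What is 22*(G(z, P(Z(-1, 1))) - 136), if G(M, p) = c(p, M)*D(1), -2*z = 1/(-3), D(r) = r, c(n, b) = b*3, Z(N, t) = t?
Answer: -2981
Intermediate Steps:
c(n, b) = 3*b
P(d) = 0
z = 1/6 (z = -1/2/(-3) = -1/2*(-1/3) = 1/6 ≈ 0.16667)
G(M, p) = 3*M (G(M, p) = (3*M)*1 = 3*M)
22*(G(z, P(Z(-1, 1))) - 136) = 22*(3*(1/6) - 136) = 22*(1/2 - 136) = 22*(-271/2) = -2981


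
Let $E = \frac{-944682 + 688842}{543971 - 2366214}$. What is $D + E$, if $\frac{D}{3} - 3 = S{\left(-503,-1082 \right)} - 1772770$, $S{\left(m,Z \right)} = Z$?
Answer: $- \frac{9697151514081}{1822243} \approx -5.3215 \cdot 10^{6}$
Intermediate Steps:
$E = \frac{255840}{1822243}$ ($E = - \frac{255840}{-1822243} = \left(-255840\right) \left(- \frac{1}{1822243}\right) = \frac{255840}{1822243} \approx 0.1404$)
$D = -5321547$ ($D = 9 + 3 \left(-1082 - 1772770\right) = 9 + 3 \left(-1773852\right) = 9 - 5321556 = -5321547$)
$D + E = -5321547 + \frac{255840}{1822243} = - \frac{9697151514081}{1822243}$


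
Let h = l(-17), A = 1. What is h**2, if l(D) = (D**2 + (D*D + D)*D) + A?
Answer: 18783556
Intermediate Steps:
l(D) = 1 + D**2 + D*(D + D**2) (l(D) = (D**2 + (D*D + D)*D) + 1 = (D**2 + (D**2 + D)*D) + 1 = (D**2 + (D + D**2)*D) + 1 = (D**2 + D*(D + D**2)) + 1 = 1 + D**2 + D*(D + D**2))
h = -4334 (h = 1 + (-17)**3 + 2*(-17)**2 = 1 - 4913 + 2*289 = 1 - 4913 + 578 = -4334)
h**2 = (-4334)**2 = 18783556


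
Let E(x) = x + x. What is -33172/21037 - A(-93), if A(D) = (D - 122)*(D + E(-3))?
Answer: -447805717/21037 ≈ -21287.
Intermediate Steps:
E(x) = 2*x
A(D) = (-122 + D)*(-6 + D) (A(D) = (D - 122)*(D + 2*(-3)) = (-122 + D)*(D - 6) = (-122 + D)*(-6 + D))
-33172/21037 - A(-93) = -33172/21037 - (732 + (-93)² - 128*(-93)) = -33172*1/21037 - (732 + 8649 + 11904) = -33172/21037 - 1*21285 = -33172/21037 - 21285 = -447805717/21037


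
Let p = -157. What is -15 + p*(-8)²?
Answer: -10063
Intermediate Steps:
-15 + p*(-8)² = -15 - 157*(-8)² = -15 - 157*64 = -15 - 10048 = -10063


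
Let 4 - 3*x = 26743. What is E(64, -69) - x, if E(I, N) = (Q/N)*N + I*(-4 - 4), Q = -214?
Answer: 8187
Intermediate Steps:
x = -8913 (x = 4/3 - 1/3*26743 = 4/3 - 26743/3 = -8913)
E(I, N) = -214 - 8*I (E(I, N) = (-214/N)*N + I*(-4 - 4) = -214 + I*(-8) = -214 - 8*I)
E(64, -69) - x = (-214 - 8*64) - 1*(-8913) = (-214 - 512) + 8913 = -726 + 8913 = 8187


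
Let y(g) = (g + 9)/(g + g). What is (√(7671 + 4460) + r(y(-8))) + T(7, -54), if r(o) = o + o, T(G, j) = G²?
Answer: 391/8 + √12131 ≈ 159.02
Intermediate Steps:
y(g) = (9 + g)/(2*g) (y(g) = (9 + g)/((2*g)) = (9 + g)*(1/(2*g)) = (9 + g)/(2*g))
r(o) = 2*o
(√(7671 + 4460) + r(y(-8))) + T(7, -54) = (√(7671 + 4460) + 2*((½)*(9 - 8)/(-8))) + 7² = (√12131 + 2*((½)*(-⅛)*1)) + 49 = (√12131 + 2*(-1/16)) + 49 = (√12131 - ⅛) + 49 = (-⅛ + √12131) + 49 = 391/8 + √12131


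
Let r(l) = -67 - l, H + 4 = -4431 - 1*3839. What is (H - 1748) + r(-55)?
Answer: -10034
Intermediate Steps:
H = -8274 (H = -4 + (-4431 - 1*3839) = -4 + (-4431 - 3839) = -4 - 8270 = -8274)
(H - 1748) + r(-55) = (-8274 - 1748) + (-67 - 1*(-55)) = -10022 + (-67 + 55) = -10022 - 12 = -10034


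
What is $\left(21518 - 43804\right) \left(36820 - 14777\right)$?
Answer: $-491250298$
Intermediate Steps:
$\left(21518 - 43804\right) \left(36820 - 14777\right) = \left(-22286\right) 22043 = -491250298$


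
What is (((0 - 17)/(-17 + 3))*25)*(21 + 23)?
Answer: 9350/7 ≈ 1335.7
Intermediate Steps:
(((0 - 17)/(-17 + 3))*25)*(21 + 23) = (-17/(-14)*25)*44 = (-17*(-1/14)*25)*44 = ((17/14)*25)*44 = (425/14)*44 = 9350/7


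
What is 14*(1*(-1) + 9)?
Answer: 112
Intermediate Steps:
14*(1*(-1) + 9) = 14*(-1 + 9) = 14*8 = 112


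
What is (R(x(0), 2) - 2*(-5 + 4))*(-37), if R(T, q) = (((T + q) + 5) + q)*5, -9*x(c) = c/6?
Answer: -1739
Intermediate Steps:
x(c) = -c/54 (x(c) = -c/(9*6) = -c/54)
R(T, q) = 25 + 5*T + 10*q (R(T, q) = ((5 + T + q) + q)*5 = (5 + T + 2*q)*5 = 25 + 5*T + 10*q)
(R(x(0), 2) - 2*(-5 + 4))*(-37) = ((25 + 5*(-1/54*0) + 10*2) - 2*(-5 + 4))*(-37) = ((25 + 5*0 + 20) - 2*(-1))*(-37) = ((25 + 0 + 20) + 2)*(-37) = (45 + 2)*(-37) = 47*(-37) = -1739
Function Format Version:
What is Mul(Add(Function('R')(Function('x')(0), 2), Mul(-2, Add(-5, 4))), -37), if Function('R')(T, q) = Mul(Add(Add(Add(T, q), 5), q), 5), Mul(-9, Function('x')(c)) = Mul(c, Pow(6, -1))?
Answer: -1739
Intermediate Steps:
Function('x')(c) = Mul(Rational(-1, 54), c) (Function('x')(c) = Mul(Rational(-1, 9), Mul(c, Pow(6, -1))) = Mul(Rational(-1, 9), Mul(c, Rational(1, 6))) = Mul(Rational(-1, 9), Mul(Rational(1, 6), c)) = Mul(Rational(-1, 54), c))
Function('R')(T, q) = Add(25, Mul(5, T), Mul(10, q)) (Function('R')(T, q) = Mul(Add(Add(5, T, q), q), 5) = Mul(Add(5, T, Mul(2, q)), 5) = Add(25, Mul(5, T), Mul(10, q)))
Mul(Add(Function('R')(Function('x')(0), 2), Mul(-2, Add(-5, 4))), -37) = Mul(Add(Add(25, Mul(5, Mul(Rational(-1, 54), 0)), Mul(10, 2)), Mul(-2, Add(-5, 4))), -37) = Mul(Add(Add(25, Mul(5, 0), 20), Mul(-2, -1)), -37) = Mul(Add(Add(25, 0, 20), 2), -37) = Mul(Add(45, 2), -37) = Mul(47, -37) = -1739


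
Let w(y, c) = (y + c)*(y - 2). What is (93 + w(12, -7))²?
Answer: 20449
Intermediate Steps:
w(y, c) = (-2 + y)*(c + y) (w(y, c) = (c + y)*(-2 + y) = (-2 + y)*(c + y))
(93 + w(12, -7))² = (93 + (12² - 2*(-7) - 2*12 - 7*12))² = (93 + (144 + 14 - 24 - 84))² = (93 + 50)² = 143² = 20449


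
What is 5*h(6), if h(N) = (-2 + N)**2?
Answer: 80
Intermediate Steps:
5*h(6) = 5*(-2 + 6)**2 = 5*4**2 = 5*16 = 80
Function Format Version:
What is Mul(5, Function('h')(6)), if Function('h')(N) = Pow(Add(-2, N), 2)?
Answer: 80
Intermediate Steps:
Mul(5, Function('h')(6)) = Mul(5, Pow(Add(-2, 6), 2)) = Mul(5, Pow(4, 2)) = Mul(5, 16) = 80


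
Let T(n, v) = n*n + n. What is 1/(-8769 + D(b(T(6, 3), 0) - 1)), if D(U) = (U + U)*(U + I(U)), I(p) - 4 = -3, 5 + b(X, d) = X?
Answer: -1/6105 ≈ -0.00016380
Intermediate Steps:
T(n, v) = n + n**2 (T(n, v) = n**2 + n = n + n**2)
b(X, d) = -5 + X
I(p) = 1 (I(p) = 4 - 3 = 1)
D(U) = 2*U*(1 + U) (D(U) = (U + U)*(U + 1) = (2*U)*(1 + U) = 2*U*(1 + U))
1/(-8769 + D(b(T(6, 3), 0) - 1)) = 1/(-8769 + 2*((-5 + 6*(1 + 6)) - 1)*(1 + ((-5 + 6*(1 + 6)) - 1))) = 1/(-8769 + 2*((-5 + 6*7) - 1)*(1 + ((-5 + 6*7) - 1))) = 1/(-8769 + 2*((-5 + 42) - 1)*(1 + ((-5 + 42) - 1))) = 1/(-8769 + 2*(37 - 1)*(1 + (37 - 1))) = 1/(-8769 + 2*36*(1 + 36)) = 1/(-8769 + 2*36*37) = 1/(-8769 + 2664) = 1/(-6105) = -1/6105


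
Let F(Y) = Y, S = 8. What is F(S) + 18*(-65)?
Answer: -1162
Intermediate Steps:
F(S) + 18*(-65) = 8 + 18*(-65) = 8 - 1170 = -1162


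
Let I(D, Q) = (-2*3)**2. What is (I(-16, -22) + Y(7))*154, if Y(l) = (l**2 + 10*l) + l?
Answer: 24948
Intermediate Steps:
I(D, Q) = 36 (I(D, Q) = (-6)**2 = 36)
Y(l) = l**2 + 11*l
(I(-16, -22) + Y(7))*154 = (36 + 7*(11 + 7))*154 = (36 + 7*18)*154 = (36 + 126)*154 = 162*154 = 24948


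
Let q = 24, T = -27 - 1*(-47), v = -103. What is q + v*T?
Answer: -2036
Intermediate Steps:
T = 20 (T = -27 + 47 = 20)
q + v*T = 24 - 103*20 = 24 - 2060 = -2036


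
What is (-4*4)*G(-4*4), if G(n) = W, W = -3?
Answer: 48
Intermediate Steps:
G(n) = -3
(-4*4)*G(-4*4) = -4*4*(-3) = -16*(-3) = 48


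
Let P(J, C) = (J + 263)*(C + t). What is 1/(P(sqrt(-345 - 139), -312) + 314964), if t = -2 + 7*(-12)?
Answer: 105145/22149275818 + 2189*I/11074637909 ≈ 4.7471e-6 + 1.9766e-7*I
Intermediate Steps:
t = -86 (t = -2 - 84 = -86)
P(J, C) = (-86 + C)*(263 + J) (P(J, C) = (J + 263)*(C - 86) = (263 + J)*(-86 + C) = (-86 + C)*(263 + J))
1/(P(sqrt(-345 - 139), -312) + 314964) = 1/((-22618 - 86*sqrt(-345 - 139) + 263*(-312) - 312*sqrt(-345 - 139)) + 314964) = 1/((-22618 - 1892*I - 82056 - 6864*I) + 314964) = 1/((-104674 - 8756*I) + 314964) = 1/(210290 - 8756*I) = (210290 + 8756*I)/44298551636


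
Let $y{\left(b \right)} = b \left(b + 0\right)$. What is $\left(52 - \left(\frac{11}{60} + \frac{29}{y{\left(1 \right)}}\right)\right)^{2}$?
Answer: $\frac{1874161}{3600} \approx 520.6$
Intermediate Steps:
$y{\left(b \right)} = b^{2}$ ($y{\left(b \right)} = b b = b^{2}$)
$\left(52 - \left(\frac{11}{60} + \frac{29}{y{\left(1 \right)}}\right)\right)^{2} = \left(52 - \left(29 + \frac{11}{60}\right)\right)^{2} = \left(52 - \left(\frac{11}{60} + \frac{29}{1}\right)\right)^{2} = \left(52 - \frac{1751}{60}\right)^{2} = \left(\frac{1369}{60}\right)^{2} = \frac{1874161}{3600}$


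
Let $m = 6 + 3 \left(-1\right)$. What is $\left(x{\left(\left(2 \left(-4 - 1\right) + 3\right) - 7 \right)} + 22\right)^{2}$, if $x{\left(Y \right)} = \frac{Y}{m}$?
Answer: $\frac{2704}{9} \approx 300.44$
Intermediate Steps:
$m = 3$ ($m = 6 - 3 = 3$)
$x{\left(Y \right)} = \frac{Y}{3}$
$\left(x{\left(\left(2 \left(-4 - 1\right) + 3\right) - 7 \right)} + 22\right)^{2} = \left(\frac{\left(2 \left(-4 - 1\right) + 3\right) - 7}{3} + 22\right)^{2} = \left(\frac{\left(2 \left(-5\right) + 3\right) - 7}{3} + 22\right)^{2} = \left(\frac{\left(-10 + 3\right) - 7}{3} + 22\right)^{2} = \left(\frac{-7 - 7}{3} + 22\right)^{2} = \left(\frac{1}{3} \left(-14\right) + 22\right)^{2} = \left(- \frac{14}{3} + 22\right)^{2} = \left(\frac{52}{3}\right)^{2} = \frac{2704}{9}$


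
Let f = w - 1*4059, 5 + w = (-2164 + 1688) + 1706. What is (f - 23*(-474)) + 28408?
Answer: 36476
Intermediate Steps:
w = 1225 (w = -5 + ((-2164 + 1688) + 1706) = -5 + (-476 + 1706) = -5 + 1230 = 1225)
f = -2834 (f = 1225 - 1*4059 = 1225 - 4059 = -2834)
(f - 23*(-474)) + 28408 = (-2834 - 23*(-474)) + 28408 = (-2834 - 1*(-10902)) + 28408 = (-2834 + 10902) + 28408 = 8068 + 28408 = 36476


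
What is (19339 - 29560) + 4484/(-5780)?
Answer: -14770466/1445 ≈ -10222.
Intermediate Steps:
(19339 - 29560) + 4484/(-5780) = -10221 + 4484*(-1/5780) = -10221 - 1121/1445 = -14770466/1445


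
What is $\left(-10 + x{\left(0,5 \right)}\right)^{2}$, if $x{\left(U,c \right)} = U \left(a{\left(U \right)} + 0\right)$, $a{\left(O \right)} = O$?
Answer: $100$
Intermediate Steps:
$x{\left(U,c \right)} = U^{2}$ ($x{\left(U,c \right)} = U \left(U + 0\right) = U U = U^{2}$)
$\left(-10 + x{\left(0,5 \right)}\right)^{2} = \left(-10 + 0^{2}\right)^{2} = \left(-10 + 0\right)^{2} = \left(-10\right)^{2} = 100$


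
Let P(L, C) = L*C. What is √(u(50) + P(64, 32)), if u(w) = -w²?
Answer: 2*I*√113 ≈ 21.26*I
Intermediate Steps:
P(L, C) = C*L
√(u(50) + P(64, 32)) = √(-1*50² + 32*64) = √(-1*2500 + 2048) = √(-2500 + 2048) = √(-452) = 2*I*√113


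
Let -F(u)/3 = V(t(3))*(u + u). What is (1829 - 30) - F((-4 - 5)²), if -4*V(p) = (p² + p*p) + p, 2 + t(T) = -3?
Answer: -7337/2 ≈ -3668.5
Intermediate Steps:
t(T) = -5 (t(T) = -2 - 3 = -5)
V(p) = -p²/2 - p/4 (V(p) = -((p² + p*p) + p)/4 = -((p² + p²) + p)/4 = -(2*p² + p)/4 = -(p + 2*p²)/4 = -p²/2 - p/4)
F(u) = 135*u/2 (F(u) = -3*(-¼*(-5)*(1 + 2*(-5)))*(u + u) = -3*(-¼*(-5)*(1 - 10))*2*u = -3*(-¼*(-5)*(-9))*2*u = -(-135)*2*u/4 = -(-135)*u/2 = 135*u/2)
(1829 - 30) - F((-4 - 5)²) = (1829 - 30) - 135*(-4 - 5)²/2 = 1799 - 135*(-9)²/2 = 1799 - 135*81/2 = 1799 - 1*10935/2 = 1799 - 10935/2 = -7337/2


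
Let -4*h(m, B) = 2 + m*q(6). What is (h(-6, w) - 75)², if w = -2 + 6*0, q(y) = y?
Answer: 17689/4 ≈ 4422.3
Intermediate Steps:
w = -2 (w = -2 + 0 = -2)
h(m, B) = -½ - 3*m/2 (h(m, B) = -(2 + m*6)/4 = -(2 + 6*m)/4 = -½ - 3*m/2)
(h(-6, w) - 75)² = ((-½ - 3/2*(-6)) - 75)² = ((-½ + 9) - 75)² = (17/2 - 75)² = (-133/2)² = 17689/4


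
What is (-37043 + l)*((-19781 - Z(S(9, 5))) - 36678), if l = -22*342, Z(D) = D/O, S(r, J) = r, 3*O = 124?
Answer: 312011026681/124 ≈ 2.5162e+9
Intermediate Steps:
O = 124/3 (O = (⅓)*124 = 124/3 ≈ 41.333)
Z(D) = 3*D/124 (Z(D) = D/(124/3) = D*(3/124) = 3*D/124)
l = -7524
(-37043 + l)*((-19781 - Z(S(9, 5))) - 36678) = (-37043 - 7524)*((-19781 - 3*9/124) - 36678) = -44567*((-19781 - 1*27/124) - 36678) = -44567*((-19781 - 27/124) - 36678) = -44567*(-2452871/124 - 36678) = -44567*(-7000943/124) = 312011026681/124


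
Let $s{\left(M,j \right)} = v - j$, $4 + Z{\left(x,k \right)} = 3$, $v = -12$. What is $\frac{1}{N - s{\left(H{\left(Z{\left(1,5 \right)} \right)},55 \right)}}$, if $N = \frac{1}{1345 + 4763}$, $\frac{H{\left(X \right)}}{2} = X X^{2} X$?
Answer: $\frac{6108}{409237} \approx 0.014925$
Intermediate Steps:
$Z{\left(x,k \right)} = -1$ ($Z{\left(x,k \right)} = -4 + 3 = -1$)
$H{\left(X \right)} = 2 X^{4}$ ($H{\left(X \right)} = 2 X X^{2} X = 2 X^{3} X = 2 X^{4}$)
$N = \frac{1}{6108} \approx 0.00016372$
$s{\left(M,j \right)} = -12 - j$
$\frac{1}{N - s{\left(H{\left(Z{\left(1,5 \right)} \right)},55 \right)}} = \frac{1}{\frac{1}{6108} - \left(-12 - 55\right)} = \frac{1}{\frac{1}{6108} - -67} = \frac{1}{\frac{1}{6108} + 67} = \frac{1}{\frac{409237}{6108}} = \frac{6108}{409237}$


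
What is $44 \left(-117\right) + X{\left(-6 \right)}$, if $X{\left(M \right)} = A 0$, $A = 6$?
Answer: $-5148$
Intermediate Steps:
$X{\left(M \right)} = 0$ ($X{\left(M \right)} = 6 \cdot 0 = 0$)
$44 \left(-117\right) + X{\left(-6 \right)} = 44 \left(-117\right) + 0 = -5148 + 0 = -5148$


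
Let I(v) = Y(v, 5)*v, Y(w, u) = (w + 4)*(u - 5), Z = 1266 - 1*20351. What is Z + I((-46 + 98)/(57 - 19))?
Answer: -19085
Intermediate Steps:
Z = -19085 (Z = 1266 - 20351 = -19085)
Y(w, u) = (-5 + u)*(4 + w) (Y(w, u) = (4 + w)*(-5 + u) = (-5 + u)*(4 + w))
I(v) = 0 (I(v) = (-20 - 5*v + 4*5 + 5*v)*v = (-20 - 5*v + 20 + 5*v)*v = 0*v = 0)
Z + I((-46 + 98)/(57 - 19)) = -19085 + 0 = -19085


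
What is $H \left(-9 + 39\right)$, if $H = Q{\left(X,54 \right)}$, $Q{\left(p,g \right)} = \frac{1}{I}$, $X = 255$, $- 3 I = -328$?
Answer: $\frac{45}{164} \approx 0.27439$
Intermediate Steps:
$I = \frac{328}{3}$ ($I = \left(- \frac{1}{3}\right) \left(-328\right) = \frac{328}{3} \approx 109.33$)
$Q{\left(p,g \right)} = \frac{3}{328}$ ($Q{\left(p,g \right)} = \frac{1}{\frac{328}{3}} = \frac{3}{328}$)
$H = \frac{3}{328} \approx 0.0091463$
$H \left(-9 + 39\right) = \frac{3 \left(-9 + 39\right)}{328} = \frac{3}{328} \cdot 30 = \frac{45}{164}$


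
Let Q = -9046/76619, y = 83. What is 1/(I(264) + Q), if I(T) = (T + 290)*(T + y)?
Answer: 76619/14729074276 ≈ 5.2019e-6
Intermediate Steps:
I(T) = (83 + T)*(290 + T) (I(T) = (T + 290)*(T + 83) = (290 + T)*(83 + T) = (83 + T)*(290 + T))
Q = -9046/76619 (Q = -9046*1/76619 = -9046/76619 ≈ -0.11806)
1/(I(264) + Q) = 1/((24070 + 264² + 373*264) - 9046/76619) = 1/((24070 + 69696 + 98472) - 9046/76619) = 1/(192238 - 9046/76619) = 1/(14729074276/76619) = 76619/14729074276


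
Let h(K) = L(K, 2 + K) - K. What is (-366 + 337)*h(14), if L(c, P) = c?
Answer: 0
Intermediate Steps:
h(K) = 0 (h(K) = K - K = 0)
(-366 + 337)*h(14) = (-366 + 337)*0 = -29*0 = 0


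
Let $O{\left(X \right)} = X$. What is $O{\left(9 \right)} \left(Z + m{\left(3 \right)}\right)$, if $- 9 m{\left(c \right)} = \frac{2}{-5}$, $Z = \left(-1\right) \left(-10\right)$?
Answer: $\frac{452}{5} \approx 90.4$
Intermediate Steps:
$Z = 10$
$m{\left(c \right)} = \frac{2}{45}$ ($m{\left(c \right)} = - \frac{2 \frac{1}{-5}}{9} = - \frac{2 \left(- \frac{1}{5}\right)}{9} = \left(- \frac{1}{9}\right) \left(- \frac{2}{5}\right) = \frac{2}{45}$)
$O{\left(9 \right)} \left(Z + m{\left(3 \right)}\right) = 9 \left(10 + \frac{2}{45}\right) = 9 \cdot \frac{452}{45} = \frac{452}{5}$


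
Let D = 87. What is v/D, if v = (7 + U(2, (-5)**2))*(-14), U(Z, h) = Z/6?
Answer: -308/261 ≈ -1.1801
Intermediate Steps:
U(Z, h) = Z/6 (U(Z, h) = Z*(1/6) = Z/6)
v = -308/3 (v = (7 + (1/6)*2)*(-14) = (7 + 1/3)*(-14) = (22/3)*(-14) = -308/3 ≈ -102.67)
v/D = -308/3/87 = -308/3*1/87 = -308/261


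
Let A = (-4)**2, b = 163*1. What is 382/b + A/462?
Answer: 89546/37653 ≈ 2.3782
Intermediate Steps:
b = 163
A = 16
382/b + A/462 = 382/163 + 16/462 = 382*(1/163) + 16*(1/462) = 382/163 + 8/231 = 89546/37653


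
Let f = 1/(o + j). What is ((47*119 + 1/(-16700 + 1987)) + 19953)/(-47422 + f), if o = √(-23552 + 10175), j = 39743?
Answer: 375858297*(-7*√273 + 39743*I)/(14713*(-1884692545*I + 331954*√273)) ≈ -0.5387 + 9.0949e-13*I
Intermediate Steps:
o = 7*I*√273 (o = √(-13377) = 7*I*√273 ≈ 115.66*I)
f = 1/(39743 + 7*I*√273) (f = 1/(7*I*√273 + 39743) = 1/(39743 + 7*I*√273) ≈ 2.5161e-5 - 7.322e-8*I)
((47*119 + 1/(-16700 + 1987)) + 19953)/(-47422 + f) = ((47*119 + 1/(-16700 + 1987)) + 19953)/(-47422 + (39743/1579519426 - 7*I*√273/1579519426)) = ((5593 + 1/(-14713)) + 19953)/(-74903970180029/1579519426 - 7*I*√273/1579519426) = ((5593 - 1/14713) + 19953)/(-74903970180029/1579519426 - 7*I*√273/1579519426) = (82289808/14713 + 19953)/(-74903970180029/1579519426 - 7*I*√273/1579519426) = 375858297/(14713*(-74903970180029/1579519426 - 7*I*√273/1579519426))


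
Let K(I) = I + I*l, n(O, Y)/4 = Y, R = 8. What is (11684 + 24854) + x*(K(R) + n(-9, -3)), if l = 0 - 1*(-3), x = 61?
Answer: 37758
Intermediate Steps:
n(O, Y) = 4*Y
l = 3 (l = 0 + 3 = 3)
K(I) = 4*I (K(I) = I + I*3 = I + 3*I = 4*I)
(11684 + 24854) + x*(K(R) + n(-9, -3)) = (11684 + 24854) + 61*(4*8 + 4*(-3)) = 36538 + 61*(32 - 12) = 36538 + 61*20 = 36538 + 1220 = 37758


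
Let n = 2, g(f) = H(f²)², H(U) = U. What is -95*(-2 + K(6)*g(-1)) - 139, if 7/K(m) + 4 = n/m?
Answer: 2556/11 ≈ 232.36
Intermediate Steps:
g(f) = f⁴ (g(f) = (f²)² = f⁴)
K(m) = 7/(-4 + 2/m)
-95*(-2 + K(6)*g(-1)) - 139 = -95*(-2 - 7*6/(-2 + 4*6)*(-1)⁴) - 139 = -95*(-2 - 7*6/(-2 + 24)*1) - 139 = -95*(-2 - 7*6/22*1) - 139 = -95*(-2 - 7*6*1/22*1) - 139 = -95*(-2 - 21/11*1) - 139 = -95*(-2 - 21/11) - 139 = -95*(-43/11) - 139 = 4085/11 - 139 = 2556/11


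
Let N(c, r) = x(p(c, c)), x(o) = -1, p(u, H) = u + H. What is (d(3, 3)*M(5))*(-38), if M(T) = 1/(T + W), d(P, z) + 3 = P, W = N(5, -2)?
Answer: 0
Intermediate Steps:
p(u, H) = H + u
N(c, r) = -1
W = -1
d(P, z) = -3 + P
M(T) = 1/(-1 + T) (M(T) = 1/(T - 1) = 1/(-1 + T))
(d(3, 3)*M(5))*(-38) = ((-3 + 3)/(-1 + 5))*(-38) = (0/4)*(-38) = (0*(¼))*(-38) = 0*(-38) = 0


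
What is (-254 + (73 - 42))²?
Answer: 49729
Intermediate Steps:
(-254 + (73 - 42))² = (-254 + 31)² = (-223)² = 49729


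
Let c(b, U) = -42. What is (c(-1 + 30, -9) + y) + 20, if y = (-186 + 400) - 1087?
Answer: -895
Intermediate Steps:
y = -873 (y = 214 - 1087 = -873)
(c(-1 + 30, -9) + y) + 20 = (-42 - 873) + 20 = -915 + 20 = -895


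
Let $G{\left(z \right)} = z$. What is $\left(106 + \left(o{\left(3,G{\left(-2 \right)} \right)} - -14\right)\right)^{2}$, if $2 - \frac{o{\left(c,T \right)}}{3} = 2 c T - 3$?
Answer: $29241$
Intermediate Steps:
$o{\left(c,T \right)} = 15 - 6 T c$ ($o{\left(c,T \right)} = 6 - 3 \left(2 c T - 3\right) = 6 - 3 \left(2 T c - 3\right) = 6 - 3 \left(-3 + 2 T c\right) = 6 - \left(-9 + 6 T c\right) = 15 - 6 T c$)
$\left(106 + \left(o{\left(3,G{\left(-2 \right)} \right)} - -14\right)\right)^{2} = \left(106 - \left(-29 - 36\right)\right)^{2} = \left(106 + \left(\left(15 + 36\right) + 14\right)\right)^{2} = \left(106 + \left(51 + 14\right)\right)^{2} = \left(106 + 65\right)^{2} = 171^{2} = 29241$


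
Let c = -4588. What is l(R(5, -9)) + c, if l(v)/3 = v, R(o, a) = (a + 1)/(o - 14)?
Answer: -13756/3 ≈ -4585.3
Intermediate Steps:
R(o, a) = (1 + a)/(-14 + o)
l(v) = 3*v
l(R(5, -9)) + c = 3*((1 - 9)/(-14 + 5)) - 4588 = 3*(-8/(-9)) - 4588 = 3*(-⅑*(-8)) - 4588 = 3*(8/9) - 4588 = 8/3 - 4588 = -13756/3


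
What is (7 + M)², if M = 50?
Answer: 3249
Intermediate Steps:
(7 + M)² = (7 + 50)² = 57² = 3249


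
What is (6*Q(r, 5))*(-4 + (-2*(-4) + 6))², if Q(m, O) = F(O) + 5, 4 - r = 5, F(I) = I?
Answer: 6000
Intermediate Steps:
r = -1 (r = 4 - 1*5 = 4 - 5 = -1)
Q(m, O) = 5 + O (Q(m, O) = O + 5 = 5 + O)
(6*Q(r, 5))*(-4 + (-2*(-4) + 6))² = (6*(5 + 5))*(-4 + (-2*(-4) + 6))² = (6*10)*(-4 + (8 + 6))² = 60*(-4 + 14)² = 60*10² = 60*100 = 6000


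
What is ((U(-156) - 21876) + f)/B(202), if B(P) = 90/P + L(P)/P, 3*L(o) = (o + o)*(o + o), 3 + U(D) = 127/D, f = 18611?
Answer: -51503435/4250636 ≈ -12.117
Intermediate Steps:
U(D) = -3 + 127/D
L(o) = 4*o²/3 (L(o) = ((o + o)*(o + o))/3 = ((2*o)*(2*o))/3 = (4*o²)/3 = 4*o²/3)
B(P) = 90/P + 4*P/3 (B(P) = 90/P + (4*P²/3)/P = 90/P + 4*P/3)
((U(-156) - 21876) + f)/B(202) = (((-3 + 127/(-156)) - 21876) + 18611)/(90/202 + (4/3)*202) = (((-3 + 127*(-1/156)) - 21876) + 18611)/(90*(1/202) + 808/3) = (((-3 - 127/156) - 21876) + 18611)/(45/101 + 808/3) = ((-595/156 - 21876) + 18611)/(81743/303) = (-3413251/156 + 18611)*(303/81743) = -509935/156*303/81743 = -51503435/4250636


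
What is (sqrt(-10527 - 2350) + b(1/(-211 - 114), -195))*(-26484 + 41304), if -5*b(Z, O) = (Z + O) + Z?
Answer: 14449956/25 + 14820*I*sqrt(12877) ≈ 5.78e+5 + 1.6817e+6*I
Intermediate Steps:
b(Z, O) = -2*Z/5 - O/5 (b(Z, O) = -((Z + O) + Z)/5 = -((O + Z) + Z)/5 = -(O + 2*Z)/5 = -2*Z/5 - O/5)
(sqrt(-10527 - 2350) + b(1/(-211 - 114), -195))*(-26484 + 41304) = (sqrt(-10527 - 2350) + (-2/(5*(-211 - 114)) - 1/5*(-195)))*(-26484 + 41304) = (sqrt(-12877) + (-2/5/(-325) + 39))*14820 = (I*sqrt(12877) + (-2/5*(-1/325) + 39))*14820 = (I*sqrt(12877) + (2/1625 + 39))*14820 = (I*sqrt(12877) + 63377/1625)*14820 = (63377/1625 + I*sqrt(12877))*14820 = 14449956/25 + 14820*I*sqrt(12877)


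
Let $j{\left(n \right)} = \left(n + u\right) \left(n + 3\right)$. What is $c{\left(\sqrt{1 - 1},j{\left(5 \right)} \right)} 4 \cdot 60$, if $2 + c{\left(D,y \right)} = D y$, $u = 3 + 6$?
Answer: $-480$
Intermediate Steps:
$u = 9$
$j{\left(n \right)} = \left(3 + n\right) \left(9 + n\right)$ ($j{\left(n \right)} = \left(n + 9\right) \left(n + 3\right) = \left(9 + n\right) \left(3 + n\right) = \left(3 + n\right) \left(9 + n\right)$)
$c{\left(D,y \right)} = -2 + D y$
$c{\left(\sqrt{1 - 1},j{\left(5 \right)} \right)} 4 \cdot 60 = \left(-2 + \sqrt{1 - 1} \left(27 + 5^{2} + 12 \cdot 5\right)\right) 4 \cdot 60 = \left(-2 + \sqrt{0} \left(27 + 25 + 60\right)\right) 240 = \left(-2 + 0 \cdot 112\right) 240 = \left(-2 + 0\right) 240 = \left(-2\right) 240 = -480$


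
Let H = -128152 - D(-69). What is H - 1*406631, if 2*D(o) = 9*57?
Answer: -1070079/2 ≈ -5.3504e+5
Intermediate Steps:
D(o) = 513/2 (D(o) = (9*57)/2 = (½)*513 = 513/2)
H = -256817/2 (H = -128152 - 1*513/2 = -128152 - 513/2 = -256817/2 ≈ -1.2841e+5)
H - 1*406631 = -256817/2 - 1*406631 = -256817/2 - 406631 = -1070079/2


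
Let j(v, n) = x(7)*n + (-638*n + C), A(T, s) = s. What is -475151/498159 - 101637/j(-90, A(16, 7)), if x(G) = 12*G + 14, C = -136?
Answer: 48770694967/1950790644 ≈ 25.000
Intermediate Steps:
x(G) = 14 + 12*G
j(v, n) = -136 - 540*n (j(v, n) = (14 + 12*7)*n + (-638*n - 136) = (14 + 84)*n + (-136 - 638*n) = 98*n + (-136 - 638*n) = -136 - 540*n)
-475151/498159 - 101637/j(-90, A(16, 7)) = -475151/498159 - 101637/(-136 - 540*7) = -475151*1/498159 - 101637/(-136 - 3780) = -475151/498159 - 101637/(-3916) = -475151/498159 - 101637*(-1/3916) = -475151/498159 + 101637/3916 = 48770694967/1950790644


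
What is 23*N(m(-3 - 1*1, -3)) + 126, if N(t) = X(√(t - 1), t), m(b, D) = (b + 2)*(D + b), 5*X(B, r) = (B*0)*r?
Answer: 126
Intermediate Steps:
X(B, r) = 0 (X(B, r) = ((B*0)*r)/5 = (0*r)/5 = (⅕)*0 = 0)
m(b, D) = (2 + b)*(D + b)
N(t) = 0
23*N(m(-3 - 1*1, -3)) + 126 = 23*0 + 126 = 0 + 126 = 126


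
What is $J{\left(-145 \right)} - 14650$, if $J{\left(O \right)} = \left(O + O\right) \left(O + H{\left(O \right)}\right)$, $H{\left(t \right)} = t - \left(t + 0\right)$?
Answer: $27400$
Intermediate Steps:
$H{\left(t \right)} = 0$ ($H{\left(t \right)} = t - t = 0$)
$J{\left(O \right)} = 2 O^{2}$ ($J{\left(O \right)} = \left(O + O\right) \left(O + 0\right) = 2 O O = 2 O^{2}$)
$J{\left(-145 \right)} - 14650 = 2 \left(-145\right)^{2} - 14650 = 2 \cdot 21025 - 14650 = 42050 - 14650 = 27400$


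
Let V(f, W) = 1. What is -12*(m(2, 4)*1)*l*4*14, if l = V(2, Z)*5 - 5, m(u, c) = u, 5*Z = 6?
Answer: 0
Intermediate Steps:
Z = 6/5 (Z = (⅕)*6 = 6/5 ≈ 1.2000)
l = 0 (l = 1*5 - 5 = 5 - 5 = 0)
-12*(m(2, 4)*1)*l*4*14 = -12*(2*1)*0*4*14 = -12*2*0*4*14 = -0*4*14 = -12*0*14 = 0*14 = 0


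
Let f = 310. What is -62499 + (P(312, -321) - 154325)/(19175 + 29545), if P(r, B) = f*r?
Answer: -609001777/9744 ≈ -62500.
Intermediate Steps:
P(r, B) = 310*r
-62499 + (P(312, -321) - 154325)/(19175 + 29545) = -62499 + (310*312 - 154325)/(19175 + 29545) = -62499 + (96720 - 154325)/48720 = -62499 - 57605*1/48720 = -62499 - 11521/9744 = -609001777/9744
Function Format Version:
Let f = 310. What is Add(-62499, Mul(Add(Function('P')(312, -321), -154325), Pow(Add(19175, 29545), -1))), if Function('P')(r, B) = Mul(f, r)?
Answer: Rational(-609001777, 9744) ≈ -62500.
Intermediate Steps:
Function('P')(r, B) = Mul(310, r)
Add(-62499, Mul(Add(Function('P')(312, -321), -154325), Pow(Add(19175, 29545), -1))) = Add(-62499, Mul(Add(Mul(310, 312), -154325), Pow(Add(19175, 29545), -1))) = Add(-62499, Mul(Add(96720, -154325), Pow(48720, -1))) = Add(-62499, Mul(-57605, Rational(1, 48720))) = Add(-62499, Rational(-11521, 9744)) = Rational(-609001777, 9744)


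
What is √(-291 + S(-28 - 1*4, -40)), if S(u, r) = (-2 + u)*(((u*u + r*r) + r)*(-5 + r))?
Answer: √3953229 ≈ 1988.3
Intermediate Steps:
S(u, r) = (-5 + r)*(-2 + u)*(r + r² + u²) (S(u, r) = (-2 + u)*(((u² + r²) + r)*(-5 + r)) = (-2 + u)*(((r² + u²) + r)*(-5 + r)) = (-2 + u)*((r + r² + u²)*(-5 + r)) = (-2 + u)*((-5 + r)*(r + r² + u²)) = (-5 + r)*(-2 + u)*(r + r² + u²))
√(-291 + S(-28 - 1*4, -40)) = √(-291 + (-5*(-28 - 1*4)³ - 2*(-40)³ + 8*(-40)² + 10*(-40) + 10*(-28 - 1*4)² - 40*(-28 - 1*4)³ + (-28 - 1*4)*(-40)³ - 5*(-40)*(-28 - 1*4) - 4*(-28 - 1*4)*(-40)² - 2*(-40)*(-28 - 1*4)²)) = √(-291 + (-5*(-28 - 4)³ - 2*(-64000) + 8*1600 - 400 + 10*(-28 - 4)² - 40*(-28 - 4)³ + (-28 - 4)*(-64000) - 5*(-40)*(-28 - 4) - 4*(-28 - 4)*1600 - 2*(-40)*(-28 - 4)²)) = √(-291 + (-5*(-32)³ + 128000 + 12800 - 400 + 10*(-32)² - 40*(-32)³ - 32*(-64000) - 5*(-40)*(-32) - 4*(-32)*1600 - 2*(-40)*(-32)²)) = √(-291 + (-5*(-32768) + 128000 + 12800 - 400 + 10*1024 - 40*(-32768) + 2048000 - 6400 + 204800 - 2*(-40)*1024)) = √(-291 + (163840 + 128000 + 12800 - 400 + 10240 + 1310720 + 2048000 - 6400 + 204800 + 81920)) = √(-291 + 3953520) = √3953229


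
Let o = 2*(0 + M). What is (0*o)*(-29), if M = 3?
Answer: 0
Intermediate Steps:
o = 6 (o = 2*(0 + 3) = 2*3 = 6)
(0*o)*(-29) = (0*6)*(-29) = 0*(-29) = 0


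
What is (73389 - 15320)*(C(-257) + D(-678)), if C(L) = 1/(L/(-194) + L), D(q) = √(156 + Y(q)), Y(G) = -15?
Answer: -11265386/49601 + 58069*√141 ≈ 6.8930e+5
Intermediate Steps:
D(q) = √141 (D(q) = √(156 - 15) = √141)
C(L) = 194/(193*L) (C(L) = 1/(L*(-1/194) + L) = 1/(-L/194 + L) = 1/(193*L/194) = 194/(193*L))
(73389 - 15320)*(C(-257) + D(-678)) = (73389 - 15320)*((194/193)/(-257) + √141) = 58069*((194/193)*(-1/257) + √141) = 58069*(-194/49601 + √141) = -11265386/49601 + 58069*√141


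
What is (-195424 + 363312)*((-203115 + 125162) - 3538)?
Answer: -13681361008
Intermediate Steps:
(-195424 + 363312)*((-203115 + 125162) - 3538) = 167888*(-77953 - 3538) = 167888*(-81491) = -13681361008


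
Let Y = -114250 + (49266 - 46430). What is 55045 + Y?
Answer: -56369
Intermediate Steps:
Y = -111414 (Y = -114250 + 2836 = -111414)
55045 + Y = 55045 - 111414 = -56369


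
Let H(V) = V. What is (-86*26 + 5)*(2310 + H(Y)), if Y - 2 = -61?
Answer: -5021981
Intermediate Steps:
Y = -59 (Y = 2 - 61 = -59)
(-86*26 + 5)*(2310 + H(Y)) = (-86*26 + 5)*(2310 - 59) = (-2236 + 5)*2251 = -2231*2251 = -5021981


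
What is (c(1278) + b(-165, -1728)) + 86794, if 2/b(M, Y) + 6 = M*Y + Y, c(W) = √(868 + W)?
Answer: 12298102243/141693 + √2146 ≈ 86840.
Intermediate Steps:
b(M, Y) = 2/(-6 + Y + M*Y) (b(M, Y) = 2/(-6 + (M*Y + Y)) = 2/(-6 + (Y + M*Y)) = 2/(-6 + Y + M*Y))
(c(1278) + b(-165, -1728)) + 86794 = (√(868 + 1278) + 2/(-6 - 1728 - 165*(-1728))) + 86794 = (√2146 + 2/(-6 - 1728 + 285120)) + 86794 = (√2146 + 2/283386) + 86794 = (√2146 + 2*(1/283386)) + 86794 = (√2146 + 1/141693) + 86794 = (1/141693 + √2146) + 86794 = 12298102243/141693 + √2146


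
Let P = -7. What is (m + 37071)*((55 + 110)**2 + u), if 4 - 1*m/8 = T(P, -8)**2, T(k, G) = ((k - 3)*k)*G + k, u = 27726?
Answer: -139290289359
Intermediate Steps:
T(k, G) = k + G*k*(-3 + k) (T(k, G) = ((-3 + k)*k)*G + k = (k*(-3 + k))*G + k = G*k*(-3 + k) + k = k + G*k*(-3 + k))
m = -2571880 (m = 32 - 8*49*(1 - 3*(-8) - 8*(-7))**2 = 32 - 8*49*(1 + 24 + 56)**2 = 32 - 8*(-7*81)**2 = 32 - 8*(-567)**2 = 32 - 8*321489 = 32 - 2571912 = -2571880)
(m + 37071)*((55 + 110)**2 + u) = (-2571880 + 37071)*((55 + 110)**2 + 27726) = -2534809*(165**2 + 27726) = -2534809*(27225 + 27726) = -2534809*54951 = -139290289359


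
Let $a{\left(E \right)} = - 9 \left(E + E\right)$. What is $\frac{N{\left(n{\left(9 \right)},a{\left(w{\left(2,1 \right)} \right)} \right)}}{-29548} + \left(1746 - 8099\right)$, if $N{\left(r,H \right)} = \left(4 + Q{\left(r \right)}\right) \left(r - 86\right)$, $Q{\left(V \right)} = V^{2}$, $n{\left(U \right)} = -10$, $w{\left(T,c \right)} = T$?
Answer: $- \frac{46927115}{7387} \approx -6352.7$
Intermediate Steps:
$a{\left(E \right)} = - 18 E$ ($a{\left(E \right)} = - 9 \cdot 2 E = - 18 E$)
$N{\left(r,H \right)} = \left(-86 + r\right) \left(4 + r^{2}\right)$ ($N{\left(r,H \right)} = \left(4 + r^{2}\right) \left(r - 86\right) = \left(4 + r^{2}\right) \left(-86 + r\right) = \left(-86 + r\right) \left(4 + r^{2}\right)$)
$\frac{N{\left(n{\left(9 \right)},a{\left(w{\left(2,1 \right)} \right)} \right)}}{-29548} + \left(1746 - 8099\right) = \frac{-344 + \left(-10\right)^{3} - 86 \left(-10\right)^{2} + 4 \left(-10\right)}{-29548} + \left(1746 - 8099\right) = \left(-344 - 1000 - 8600 - 40\right) \left(- \frac{1}{29548}\right) + \left(1746 - 8099\right) = \left(-344 - 1000 - 8600 - 40\right) \left(- \frac{1}{29548}\right) - 6353 = \left(-9984\right) \left(- \frac{1}{29548}\right) - 6353 = \frac{2496}{7387} - 6353 = - \frac{46927115}{7387}$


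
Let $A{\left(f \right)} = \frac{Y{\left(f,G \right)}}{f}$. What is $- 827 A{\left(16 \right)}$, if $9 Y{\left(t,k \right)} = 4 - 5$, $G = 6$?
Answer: $\frac{827}{144} \approx 5.7431$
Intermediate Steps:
$Y{\left(t,k \right)} = - \frac{1}{9}$ ($Y{\left(t,k \right)} = \frac{4 - 5}{9} = \frac{1}{9} \left(-1\right) = - \frac{1}{9}$)
$A{\left(f \right)} = - \frac{1}{9 f}$
$- 827 A{\left(16 \right)} = - 827 \left(- \frac{1}{9 \cdot 16}\right) = - 827 \left(\left(- \frac{1}{9}\right) \frac{1}{16}\right) = \left(-827\right) \left(- \frac{1}{144}\right) = \frac{827}{144}$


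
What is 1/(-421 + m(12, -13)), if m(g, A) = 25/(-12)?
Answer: -12/5077 ≈ -0.0023636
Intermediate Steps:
m(g, A) = -25/12 (m(g, A) = 25*(-1/12) = -25/12)
1/(-421 + m(12, -13)) = 1/(-421 - 25/12) = 1/(-5077/12) = -12/5077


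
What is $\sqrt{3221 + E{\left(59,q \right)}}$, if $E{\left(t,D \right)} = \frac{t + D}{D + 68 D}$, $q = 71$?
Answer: $\frac{\sqrt{77305284291}}{4899} \approx 56.754$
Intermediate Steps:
$E{\left(t,D \right)} = \frac{D + t}{69 D}$
$\sqrt{3221 + E{\left(59,q \right)}} = \sqrt{3221 + \frac{71 + 59}{69 \cdot 71}} = \sqrt{3221 + \frac{1}{69} \cdot \frac{1}{71} \cdot 130} = \sqrt{3221 + \frac{130}{4899}} = \sqrt{\frac{15779809}{4899}} = \frac{\sqrt{77305284291}}{4899}$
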